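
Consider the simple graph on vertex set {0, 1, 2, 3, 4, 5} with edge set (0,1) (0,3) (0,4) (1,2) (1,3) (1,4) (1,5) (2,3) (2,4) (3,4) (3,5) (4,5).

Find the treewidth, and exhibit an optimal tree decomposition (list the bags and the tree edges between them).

Each bag holds 4 vertices, so the decomposition has width 3, which upper-bounds the treewidth. For the lower bound, the 4 vertices {0, 1, 3, 4} are pairwise adjacent, and any tree decomposition puts a clique entirely inside one bag — forcing width ≥ 3. Therefore the treewidth is 3.

Treewidth 3.
One optimal decomposition is:
Bags: B1 = {1, 2, 3, 4}  B2 = {1, 3, 4, 5}  B3 = {0, 1, 3, 4}
Tree: B1–B2, B1–B3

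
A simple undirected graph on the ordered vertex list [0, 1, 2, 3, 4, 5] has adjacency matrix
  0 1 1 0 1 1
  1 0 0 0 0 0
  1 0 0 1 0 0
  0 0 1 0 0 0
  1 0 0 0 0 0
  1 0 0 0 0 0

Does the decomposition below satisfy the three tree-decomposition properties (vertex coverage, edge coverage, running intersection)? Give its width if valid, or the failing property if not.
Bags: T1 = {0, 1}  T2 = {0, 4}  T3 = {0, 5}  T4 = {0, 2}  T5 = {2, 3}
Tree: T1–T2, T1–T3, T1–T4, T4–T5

Yes; width 1.

Checking the three conditions: (i) the bags cover all of {0, 1, 2, 3, 4, 5}; (ii) for each edge, some bag contains both endpoints; (iii) the bags containing any fixed vertex form a subtree. All hold, so the decomposition is valid with width 2 − 1 = 1.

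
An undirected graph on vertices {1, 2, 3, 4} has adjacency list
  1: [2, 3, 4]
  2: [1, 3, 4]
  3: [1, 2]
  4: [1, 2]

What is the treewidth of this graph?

A width-2 tree decomposition is:
Bags: B1 = {1, 2, 4}  B2 = {1, 2, 3}
Tree: B1–B2
The largest bag has 3 vertices, giving width 2; this decomposition certifies tw(G) ≤ 2. On the other hand G contains the 3-clique {1, 2, 3}. A clique must lie in a single bag of any decomposition, so no decomposition can have width below 2. The upper and lower bounds meet at 2, so that is the treewidth.

2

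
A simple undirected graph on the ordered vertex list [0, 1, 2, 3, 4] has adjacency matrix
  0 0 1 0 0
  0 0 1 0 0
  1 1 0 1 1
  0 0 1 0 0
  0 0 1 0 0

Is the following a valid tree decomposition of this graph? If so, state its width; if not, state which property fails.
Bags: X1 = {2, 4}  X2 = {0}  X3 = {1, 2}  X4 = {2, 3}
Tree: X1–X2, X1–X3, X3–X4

No — edge (2,0) lies in no bag.

A tree decomposition must satisfy three properties: every vertex lies in some bag; for every edge, both endpoints lie together in some bag; and for every vertex, the bags containing it form a connected subtree. Here edge (2,0) lies in no bag, so the decomposition is invalid.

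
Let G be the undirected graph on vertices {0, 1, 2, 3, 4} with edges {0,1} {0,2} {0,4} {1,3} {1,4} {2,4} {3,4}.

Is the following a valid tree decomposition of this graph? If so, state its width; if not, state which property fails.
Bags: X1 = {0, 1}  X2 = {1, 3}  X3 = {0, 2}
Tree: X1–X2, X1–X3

No — vertex 4 appears in no bag.

A tree decomposition must satisfy three properties: every vertex lies in some bag; for every edge, both endpoints lie together in some bag; and for every vertex, the bags containing it form a connected subtree. Here vertex 4 appears in no bag, so the decomposition is invalid.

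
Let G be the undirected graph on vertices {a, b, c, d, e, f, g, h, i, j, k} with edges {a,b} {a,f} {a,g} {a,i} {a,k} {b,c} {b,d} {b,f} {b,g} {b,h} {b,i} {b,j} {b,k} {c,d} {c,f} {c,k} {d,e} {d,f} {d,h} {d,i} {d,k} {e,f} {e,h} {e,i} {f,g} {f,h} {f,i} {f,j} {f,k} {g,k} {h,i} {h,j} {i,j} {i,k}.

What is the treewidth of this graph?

4

A width-4 tree decomposition is:
Bags: B1 = {b, d, f, h, i}  B2 = {b, f, h, i, j}  B3 = {b, d, f, i, k}  B4 = {d, e, f, h, i}  B5 = {a, b, f, i, k}  B6 = {b, c, d, f, k}  B7 = {a, b, f, g, k}
Tree: B1–B2, B1–B3, B1–B4, B3–B5, B3–B6, B5–B7
The largest bag has 5 vertices, giving width 4; this decomposition certifies tw(G) ≤ 4. Conversely, {d, e, f, h, i} is a clique of size 5, and the vertices of any clique must share a bag in every tree decomposition; so some bag has ≥ 5 vertices and tw(G) ≥ 4. The upper and lower bounds meet at 4, so that is the treewidth.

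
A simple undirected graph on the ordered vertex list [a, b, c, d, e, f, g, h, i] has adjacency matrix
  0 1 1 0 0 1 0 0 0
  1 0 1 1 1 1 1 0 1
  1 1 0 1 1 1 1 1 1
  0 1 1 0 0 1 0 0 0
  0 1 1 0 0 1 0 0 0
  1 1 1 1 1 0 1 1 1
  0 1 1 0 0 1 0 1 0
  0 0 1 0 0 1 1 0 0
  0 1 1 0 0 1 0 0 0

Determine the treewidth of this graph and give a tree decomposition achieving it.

Treewidth 3.
One optimal decomposition is:
Bags: B1 = {a, b, c, f}  B2 = {b, c, f, g}  B3 = {b, c, d, f}  B4 = {b, c, e, f}  B5 = {c, f, g, h}  B6 = {b, c, f, i}
Tree: B1–B2, B1–B3, B2–B4, B2–B5, B1–B6

The largest bag has 4 vertices, giving width 3; this decomposition certifies tw(G) ≤ 3. On the other hand G contains the 4-clique {c, f, g, h}. A clique must lie in a single bag of any decomposition, so no decomposition can have width below 3. Therefore the treewidth is 3.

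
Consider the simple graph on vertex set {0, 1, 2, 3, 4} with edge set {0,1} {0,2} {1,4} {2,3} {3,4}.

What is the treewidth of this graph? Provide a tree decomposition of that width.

Treewidth 2.
One optimal decomposition is:
Bags: B1 = {1, 3, 4}  B2 = {1, 2, 3}  B3 = {0, 1, 2}
Tree: B1–B2, B2–B3

Each bag holds 3 vertices, so the decomposition has width 2, which upper-bounds the treewidth. The edges 1–4–3–2–0–1 form a cycle, so G is not a tree and its treewidth is at least 2. Therefore the treewidth is 2.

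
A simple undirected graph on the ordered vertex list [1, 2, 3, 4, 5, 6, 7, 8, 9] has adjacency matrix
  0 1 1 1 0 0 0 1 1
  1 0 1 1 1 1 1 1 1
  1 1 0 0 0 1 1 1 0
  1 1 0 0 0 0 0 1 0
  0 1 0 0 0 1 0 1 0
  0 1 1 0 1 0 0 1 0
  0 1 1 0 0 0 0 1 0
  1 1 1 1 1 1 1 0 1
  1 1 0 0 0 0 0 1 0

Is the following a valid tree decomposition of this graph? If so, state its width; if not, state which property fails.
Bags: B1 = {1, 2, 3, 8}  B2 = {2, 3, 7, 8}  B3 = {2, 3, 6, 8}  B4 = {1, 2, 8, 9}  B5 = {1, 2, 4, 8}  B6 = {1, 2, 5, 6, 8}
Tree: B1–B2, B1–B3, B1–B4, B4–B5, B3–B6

No — bags containing vertex 1 are not connected in the tree.

A tree decomposition must satisfy three properties: every vertex lies in some bag; for every edge, both endpoints lie together in some bag; and for every vertex, the bags containing it form a connected subtree. Here bags containing vertex 1 are not connected in the tree, so the decomposition is invalid.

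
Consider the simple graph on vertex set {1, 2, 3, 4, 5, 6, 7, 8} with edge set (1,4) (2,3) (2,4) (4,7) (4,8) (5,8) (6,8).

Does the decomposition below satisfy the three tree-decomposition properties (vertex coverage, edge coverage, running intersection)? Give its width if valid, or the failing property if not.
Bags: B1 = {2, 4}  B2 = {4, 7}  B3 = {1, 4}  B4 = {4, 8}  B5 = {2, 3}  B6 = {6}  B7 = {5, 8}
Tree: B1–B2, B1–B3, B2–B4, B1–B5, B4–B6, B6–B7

A tree decomposition must satisfy three properties: every vertex lies in some bag; for every edge, both endpoints lie together in some bag; and for every vertex, the bags containing it form a connected subtree. Here edge (8,6) lies in no bag, so the decomposition is invalid.

No — edge (8,6) lies in no bag.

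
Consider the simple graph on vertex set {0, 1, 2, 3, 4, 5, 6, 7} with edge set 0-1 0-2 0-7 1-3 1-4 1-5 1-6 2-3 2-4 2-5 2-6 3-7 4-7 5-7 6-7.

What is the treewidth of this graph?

A width-3 tree decomposition is:
Bags: B1 = {1, 2, 3, 7}  B2 = {1, 2, 5, 7}  B3 = {1, 2, 6, 7}  B4 = {0, 1, 2, 7}  B5 = {1, 2, 4, 7}
Tree: B1–B2, B2–B3, B3–B4, B4–B5
The largest bag has 4 vertices, giving width 3; this decomposition certifies tw(G) ≤ 3. For the lower bound: the 4 vertex sets {2,3}, {1,5}, {7}, {6} are disjoint, each induces a connected subgraph, and every pair is joined by at least one edge of G. Contracting each set to a single vertex therefore yields K_{4} as a minor, and since treewidth is minor-monotone, tw(G) ≥ tw(K_{4}) = 3. Hence tw(G) = 3 exactly.

3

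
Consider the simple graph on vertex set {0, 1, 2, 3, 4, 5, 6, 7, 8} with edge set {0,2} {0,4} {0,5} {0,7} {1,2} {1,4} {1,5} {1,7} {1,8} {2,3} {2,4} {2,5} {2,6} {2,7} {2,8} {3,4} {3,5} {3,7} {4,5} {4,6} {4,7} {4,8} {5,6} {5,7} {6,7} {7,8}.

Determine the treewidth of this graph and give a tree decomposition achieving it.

Treewidth 4.
One such decomposition:
Bags: B1 = {1, 2, 4, 5, 7}  B2 = {2, 4, 5, 6, 7}  B3 = {2, 3, 4, 5, 7}  B4 = {0, 2, 4, 5, 7}  B5 = {1, 2, 4, 7, 8}
Tree: B1–B2, B1–B3, B1–B4, B1–B5

Every bag has size at most 5, so the width is 5 − 1 = 4 and tw(G) ≤ 4. On the other hand G contains the 5-clique {1, 2, 4, 7, 8}. A clique must lie in a single bag of any decomposition, so no decomposition can have width below 4. Hence tw(G) = 4 exactly.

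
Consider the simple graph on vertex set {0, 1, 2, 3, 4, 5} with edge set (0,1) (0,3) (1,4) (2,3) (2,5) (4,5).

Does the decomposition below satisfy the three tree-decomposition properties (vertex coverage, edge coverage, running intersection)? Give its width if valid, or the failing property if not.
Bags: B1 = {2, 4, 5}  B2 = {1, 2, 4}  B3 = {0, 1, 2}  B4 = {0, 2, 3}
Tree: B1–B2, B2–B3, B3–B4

Every vertex of G appears in some bag (union = {0, 1, 2, 3, 4, 5}); every edge is covered by a bag; and for each vertex v the set of bags containing v is connected in the bag tree. The decomposition is therefore valid. The largest bag has 3 vertices, so the width is 2.

Yes; width 2.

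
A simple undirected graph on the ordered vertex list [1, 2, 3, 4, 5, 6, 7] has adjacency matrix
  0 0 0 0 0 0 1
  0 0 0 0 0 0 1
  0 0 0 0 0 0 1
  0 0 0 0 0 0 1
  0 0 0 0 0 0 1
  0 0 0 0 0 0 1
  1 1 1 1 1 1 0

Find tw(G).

1

A width-1 tree decomposition is:
Bags: B1 = {6, 7}  B2 = {3, 7}  B3 = {5, 7}  B4 = {2, 7}  B5 = {1, 7}  B6 = {4, 7}
Tree: B1–B2, B1–B3, B1–B4, B2–B5, B4–B6
Each bag holds 2 vertices, so the decomposition has width 1, which upper-bounds the treewidth. G has an edge, so its treewidth is at least 1. Hence tw(G) = 1 exactly.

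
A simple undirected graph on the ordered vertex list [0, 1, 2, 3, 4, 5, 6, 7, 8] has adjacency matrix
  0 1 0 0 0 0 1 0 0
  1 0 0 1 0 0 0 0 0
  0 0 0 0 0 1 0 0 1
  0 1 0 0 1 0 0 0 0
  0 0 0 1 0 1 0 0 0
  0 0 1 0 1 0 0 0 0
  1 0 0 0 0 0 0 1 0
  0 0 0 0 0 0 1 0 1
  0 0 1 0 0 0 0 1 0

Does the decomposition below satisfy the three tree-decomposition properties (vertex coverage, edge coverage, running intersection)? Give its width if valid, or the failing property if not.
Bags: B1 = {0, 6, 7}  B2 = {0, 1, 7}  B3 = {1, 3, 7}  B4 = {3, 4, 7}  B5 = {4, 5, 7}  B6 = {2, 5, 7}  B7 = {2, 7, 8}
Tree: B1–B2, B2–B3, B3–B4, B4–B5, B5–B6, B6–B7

Yes; width 2.

Vertex coverage: the bags together contain {0, 1, 2, 3, 4, 5, 6, 7, 8}, the full vertex set. Edge coverage: each edge of G has both endpoints in at least one bag. Running intersection: for every vertex, the bags containing it form a connected subtree. All three properties hold, so this is a valid tree decomposition of width max|bag| − 1 = 2, and hence tw(G) ≤ 2.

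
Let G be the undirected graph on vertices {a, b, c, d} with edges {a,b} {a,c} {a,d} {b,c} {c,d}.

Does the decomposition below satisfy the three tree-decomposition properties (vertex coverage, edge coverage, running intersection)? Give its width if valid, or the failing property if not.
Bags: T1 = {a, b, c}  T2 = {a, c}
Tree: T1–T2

No — vertex d appears in no bag.

A tree decomposition must satisfy three properties: every vertex lies in some bag; for every edge, both endpoints lie together in some bag; and for every vertex, the bags containing it form a connected subtree. Here vertex d appears in no bag, so the decomposition is invalid.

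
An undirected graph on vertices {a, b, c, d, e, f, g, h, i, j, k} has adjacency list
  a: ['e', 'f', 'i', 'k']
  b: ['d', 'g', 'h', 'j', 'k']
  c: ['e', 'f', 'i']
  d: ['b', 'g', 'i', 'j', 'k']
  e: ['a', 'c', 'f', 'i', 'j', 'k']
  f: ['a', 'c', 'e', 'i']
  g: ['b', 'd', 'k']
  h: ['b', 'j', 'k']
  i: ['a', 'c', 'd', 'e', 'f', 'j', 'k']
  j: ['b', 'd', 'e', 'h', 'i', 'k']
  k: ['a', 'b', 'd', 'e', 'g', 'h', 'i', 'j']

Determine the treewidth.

3

A width-3 tree decomposition is:
Bags: B1 = {e, i, j, k}  B2 = {d, i, j, k}  B3 = {b, d, j, k}  B4 = {a, e, i, k}  B5 = {b, h, j, k}  B6 = {a, e, f, i}  B7 = {b, d, g, k}  B8 = {c, e, f, i}
Tree: B1–B2, B2–B3, B1–B4, B3–B5, B4–B6, B3–B7, B6–B8
The largest bag has 4 vertices, giving width 3; this decomposition certifies tw(G) ≤ 3. For the lower bound, the 4 vertices {c, e, f, i} are pairwise adjacent, and any tree decomposition puts a clique entirely inside one bag — forcing width ≥ 3. Combining the bounds, tw(G) = 3.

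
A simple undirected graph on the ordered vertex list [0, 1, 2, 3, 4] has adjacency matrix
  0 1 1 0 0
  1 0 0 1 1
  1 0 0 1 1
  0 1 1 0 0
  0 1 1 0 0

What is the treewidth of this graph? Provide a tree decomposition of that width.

Treewidth 2.
Bags: B1 = {0, 1, 2}  B2 = {1, 2, 3}  B3 = {1, 2, 4}
Tree: B1–B2, B2–B3

Each bag holds 3 vertices, so the decomposition has width 2, which upper-bounds the treewidth. Since 0–1–3–2–0 is a cycle in G, G is not acyclic. Forests are exactly the graphs of treewidth ≤ 1, so tw(G) ≥ 2. The upper and lower bounds meet at 2, so that is the treewidth.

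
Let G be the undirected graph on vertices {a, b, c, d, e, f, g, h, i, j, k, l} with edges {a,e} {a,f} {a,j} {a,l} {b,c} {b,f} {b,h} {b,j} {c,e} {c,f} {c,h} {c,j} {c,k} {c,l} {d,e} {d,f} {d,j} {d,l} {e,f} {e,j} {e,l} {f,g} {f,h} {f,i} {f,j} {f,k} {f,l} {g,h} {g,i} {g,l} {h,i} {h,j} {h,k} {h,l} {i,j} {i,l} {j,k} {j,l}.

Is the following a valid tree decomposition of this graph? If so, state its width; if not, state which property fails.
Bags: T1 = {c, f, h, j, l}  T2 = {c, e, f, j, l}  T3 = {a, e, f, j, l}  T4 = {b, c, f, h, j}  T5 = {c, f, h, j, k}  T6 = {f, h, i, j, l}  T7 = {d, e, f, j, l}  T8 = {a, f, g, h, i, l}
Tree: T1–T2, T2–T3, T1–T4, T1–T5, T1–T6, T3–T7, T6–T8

A tree decomposition must satisfy three properties: every vertex lies in some bag; for every edge, both endpoints lie together in some bag; and for every vertex, the bags containing it form a connected subtree. Here bags containing vertex a are not connected in the tree, so the decomposition is invalid.

No — bags containing vertex a are not connected in the tree.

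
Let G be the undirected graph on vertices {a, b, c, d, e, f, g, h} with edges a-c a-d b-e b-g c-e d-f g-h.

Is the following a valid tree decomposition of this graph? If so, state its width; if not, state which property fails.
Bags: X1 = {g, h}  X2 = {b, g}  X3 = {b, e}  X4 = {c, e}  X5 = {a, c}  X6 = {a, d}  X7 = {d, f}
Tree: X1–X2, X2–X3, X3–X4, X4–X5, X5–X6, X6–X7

Yes; width 1.

Checking the three conditions: (i) the bags cover all of {a, b, c, d, e, f, g, h}; (ii) for each edge, some bag contains both endpoints; (iii) the bags containing any fixed vertex form a subtree. All hold, so the decomposition is valid with width 2 − 1 = 1.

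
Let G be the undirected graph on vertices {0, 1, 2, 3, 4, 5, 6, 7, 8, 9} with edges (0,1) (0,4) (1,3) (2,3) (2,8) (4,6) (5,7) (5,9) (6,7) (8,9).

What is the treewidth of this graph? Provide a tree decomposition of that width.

Treewidth 2.
One such decomposition:
Bags: B1 = {5, 7, 9}  B2 = {6, 7, 9}  B3 = {4, 6, 9}  B4 = {0, 4, 9}  B5 = {0, 1, 9}  B6 = {1, 3, 9}  B7 = {2, 3, 9}  B8 = {2, 8, 9}
Tree: B1–B2, B2–B3, B3–B4, B4–B5, B5–B6, B6–B7, B7–B8

The largest bag has 3 vertices, giving width 2; this decomposition certifies tw(G) ≤ 2. The edges 9–5–7–6–4–0–1–3–2–8–9 form a cycle, so G is not a tree and its treewidth is at least 2. Therefore the treewidth is 2.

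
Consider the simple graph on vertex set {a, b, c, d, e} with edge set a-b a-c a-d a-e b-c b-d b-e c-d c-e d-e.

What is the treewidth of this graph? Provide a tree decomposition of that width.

Treewidth 4.
One optimal decomposition is:
Bags: B1 = {a, b, c, d, e}
Tree: (single bag)

With just one bag of size 5, the width is 5 − 1 = 4, so tw(G) ≤ 4. For the lower bound, the 5 vertices {a, b, c, d, e} are pairwise adjacent, and any tree decomposition puts a clique entirely inside one bag — forcing width ≥ 4. Therefore the treewidth is 4.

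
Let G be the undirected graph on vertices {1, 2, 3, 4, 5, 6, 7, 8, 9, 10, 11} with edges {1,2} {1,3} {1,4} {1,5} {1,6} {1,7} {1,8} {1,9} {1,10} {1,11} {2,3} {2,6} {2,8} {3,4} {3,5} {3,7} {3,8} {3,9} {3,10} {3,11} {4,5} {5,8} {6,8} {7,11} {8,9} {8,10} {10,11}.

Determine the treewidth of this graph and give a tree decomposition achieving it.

Treewidth 3.
One such decomposition:
Bags: B1 = {1, 3, 10, 11}  B2 = {1, 3, 8, 10}  B3 = {1, 2, 3, 8}  B4 = {1, 3, 5, 8}  B5 = {1, 3, 4, 5}  B6 = {1, 3, 7, 11}  B7 = {1, 3, 8, 9}  B8 = {1, 2, 6, 8}
Tree: B1–B2, B2–B3, B3–B4, B4–B5, B1–B6, B3–B7, B3–B8

The largest bag has 4 vertices, giving width 3; this decomposition certifies tw(G) ≤ 3. Conversely, {1, 3, 8, 9} is a clique of size 4, and the vertices of any clique must share a bag in every tree decomposition; so some bag has ≥ 4 vertices and tw(G) ≥ 3. Combining the bounds, tw(G) = 3.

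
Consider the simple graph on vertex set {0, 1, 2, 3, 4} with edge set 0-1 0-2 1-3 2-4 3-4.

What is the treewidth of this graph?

2

A width-2 tree decomposition is:
Bags: B1 = {0, 1, 3}  B2 = {0, 2, 3}  B3 = {2, 3, 4}
Tree: B1–B2, B2–B3
Each bag holds 3 vertices, so the decomposition has width 2, which upper-bounds the treewidth. For the lower bound, G contains the cycle 3–1–0–2–4–3, so G is not a forest; only forests have treewidth ≤ 1, hence tw(G) ≥ 2. Combining the bounds, tw(G) = 2.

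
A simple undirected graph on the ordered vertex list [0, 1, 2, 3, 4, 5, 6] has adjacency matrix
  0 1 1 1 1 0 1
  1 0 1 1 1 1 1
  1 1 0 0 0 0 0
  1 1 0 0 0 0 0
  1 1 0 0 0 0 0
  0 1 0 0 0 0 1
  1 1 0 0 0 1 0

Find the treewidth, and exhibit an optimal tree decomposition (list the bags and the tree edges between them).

Treewidth 2.
One such decomposition:
Bags: B1 = {1, 5, 6}  B2 = {0, 1, 6}  B3 = {0, 1, 4}  B4 = {0, 1, 3}  B5 = {0, 1, 2}
Tree: B1–B2, B2–B3, B3–B4, B3–B5

Every bag has size at most 3, so the width is 3 − 1 = 2 and tw(G) ≤ 2. Conversely, {0, 1, 2} is a clique of size 3, and the vertices of any clique must share a bag in every tree decomposition; so some bag has ≥ 3 vertices and tw(G) ≥ 2. Hence tw(G) = 2 exactly.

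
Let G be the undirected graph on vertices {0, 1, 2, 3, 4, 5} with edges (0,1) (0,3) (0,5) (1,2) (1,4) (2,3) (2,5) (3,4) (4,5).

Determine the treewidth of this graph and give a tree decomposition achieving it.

The largest bag has 4 vertices, giving width 3; this decomposition certifies tw(G) ≤ 3. For the lower bound: the 4 vertex sets {0,3}, {1,2}, {4}, {5} are disjoint, each induces a connected subgraph, and every pair is joined by at least one edge of G. Contracting each set to a single vertex therefore yields K_{4} as a minor, and since treewidth is minor-monotone, tw(G) ≥ tw(K_{4}) = 3. The upper and lower bounds meet at 3, so that is the treewidth.

Treewidth 3.
One such decomposition:
Bags: B1 = {0, 2, 3, 4}  B2 = {0, 1, 2, 4}  B3 = {0, 2, 4, 5}
Tree: B1–B2, B2–B3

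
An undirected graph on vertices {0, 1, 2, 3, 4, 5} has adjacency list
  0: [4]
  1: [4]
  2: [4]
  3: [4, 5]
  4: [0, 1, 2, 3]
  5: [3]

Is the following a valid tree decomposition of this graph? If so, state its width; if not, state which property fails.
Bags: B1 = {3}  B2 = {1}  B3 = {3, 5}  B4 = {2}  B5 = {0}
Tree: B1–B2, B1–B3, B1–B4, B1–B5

No — vertex 4 appears in no bag.

A tree decomposition must satisfy three properties: every vertex lies in some bag; for every edge, both endpoints lie together in some bag; and for every vertex, the bags containing it form a connected subtree. Here vertex 4 appears in no bag, so the decomposition is invalid.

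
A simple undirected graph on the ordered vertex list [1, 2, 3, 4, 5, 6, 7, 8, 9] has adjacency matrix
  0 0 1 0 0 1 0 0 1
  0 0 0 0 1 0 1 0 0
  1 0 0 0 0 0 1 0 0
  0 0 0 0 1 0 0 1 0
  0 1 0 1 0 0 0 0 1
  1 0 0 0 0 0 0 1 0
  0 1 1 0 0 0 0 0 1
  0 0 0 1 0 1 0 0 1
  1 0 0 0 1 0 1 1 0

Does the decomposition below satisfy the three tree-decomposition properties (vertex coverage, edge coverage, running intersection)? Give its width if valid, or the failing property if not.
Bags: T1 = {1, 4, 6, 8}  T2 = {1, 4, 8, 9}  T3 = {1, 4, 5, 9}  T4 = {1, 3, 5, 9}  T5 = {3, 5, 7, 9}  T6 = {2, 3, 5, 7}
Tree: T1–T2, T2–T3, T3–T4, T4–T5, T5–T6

Vertex coverage: the bags together contain {1, 2, 3, 4, 5, 6, 7, 8, 9}, the full vertex set. Edge coverage: each edge of G has both endpoints in at least one bag. Running intersection: for every vertex, the bags containing it form a connected subtree. All three properties hold, so this is a valid tree decomposition of width max|bag| − 1 = 3, and hence tw(G) ≤ 3.

Yes; width 3.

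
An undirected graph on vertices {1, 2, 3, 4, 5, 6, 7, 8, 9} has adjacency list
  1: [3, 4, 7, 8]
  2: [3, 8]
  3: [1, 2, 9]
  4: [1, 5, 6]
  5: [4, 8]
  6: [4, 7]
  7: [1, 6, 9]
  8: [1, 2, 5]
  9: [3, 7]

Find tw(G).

A width-3 tree decomposition is:
Bags: B1 = {3, 6, 7, 9}  B2 = {1, 3, 6, 7}  B3 = {1, 3, 4, 6}  B4 = {1, 2, 3, 4}  B5 = {1, 2, 4, 8}  B6 = {2, 4, 5, 8}
Tree: B1–B2, B2–B3, B3–B4, B4–B5, B5–B6
The largest bag has 4 vertices, giving width 3; this decomposition certifies tw(G) ≤ 3. For the lower bound: the 4 vertex sets {6,7,9}, {3}, {1}, {2,4,5,8} are disjoint, each induces a connected subgraph, and every pair is joined by at least one edge of G. Contracting each set to a single vertex therefore yields K_{4} as a minor, and since treewidth is minor-monotone, tw(G) ≥ tw(K_{4}) = 3. Combining the bounds, tw(G) = 3.

3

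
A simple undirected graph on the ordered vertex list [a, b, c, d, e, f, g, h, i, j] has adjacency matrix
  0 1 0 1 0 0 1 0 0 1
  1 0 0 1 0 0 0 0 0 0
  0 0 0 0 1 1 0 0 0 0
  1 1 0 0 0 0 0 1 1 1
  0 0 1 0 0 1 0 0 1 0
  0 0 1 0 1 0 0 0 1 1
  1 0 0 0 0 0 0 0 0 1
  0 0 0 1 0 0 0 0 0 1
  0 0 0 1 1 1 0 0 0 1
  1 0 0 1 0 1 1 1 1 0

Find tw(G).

2

A width-2 tree decomposition is:
Bags: B1 = {f, i, j}  B2 = {d, i, j}  B3 = {e, f, i}  B4 = {a, d, j}  B5 = {a, g, j}  B6 = {c, e, f}  B7 = {a, b, d}  B8 = {d, h, j}
Tree: B1–B2, B1–B3, B2–B4, B4–B5, B3–B6, B4–B7, B2–B8
Each bag holds 3 vertices, so the decomposition has width 2, which upper-bounds the treewidth. Conversely, {d, h, j} is a clique of size 3, and the vertices of any clique must share a bag in every tree decomposition; so some bag has ≥ 3 vertices and tw(G) ≥ 2. Combining the bounds, tw(G) = 2.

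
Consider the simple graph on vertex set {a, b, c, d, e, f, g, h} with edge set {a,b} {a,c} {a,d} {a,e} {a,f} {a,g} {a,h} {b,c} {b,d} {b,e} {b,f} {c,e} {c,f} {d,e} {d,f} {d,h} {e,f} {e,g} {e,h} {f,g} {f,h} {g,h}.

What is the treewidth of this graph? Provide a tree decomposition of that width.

Each bag holds 5 vertices, so the decomposition has width 4, which upper-bounds the treewidth. For the lower bound, the 5 vertices {a, d, e, f, h} are pairwise adjacent, and any tree decomposition puts a clique entirely inside one bag — forcing width ≥ 4. Combining the bounds, tw(G) = 4.

Treewidth 4.
One optimal decomposition is:
Bags: B1 = {a, b, c, e, f}  B2 = {a, b, d, e, f}  B3 = {a, d, e, f, h}  B4 = {a, e, f, g, h}
Tree: B1–B2, B2–B3, B3–B4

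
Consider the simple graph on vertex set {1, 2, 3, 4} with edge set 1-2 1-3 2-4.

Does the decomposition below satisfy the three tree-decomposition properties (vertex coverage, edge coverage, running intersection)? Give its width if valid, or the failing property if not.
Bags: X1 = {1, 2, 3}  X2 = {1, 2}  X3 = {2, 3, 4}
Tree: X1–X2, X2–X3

A tree decomposition must satisfy three properties: every vertex lies in some bag; for every edge, both endpoints lie together in some bag; and for every vertex, the bags containing it form a connected subtree. Here bags containing vertex 3 are not connected in the tree, so the decomposition is invalid.

No — bags containing vertex 3 are not connected in the tree.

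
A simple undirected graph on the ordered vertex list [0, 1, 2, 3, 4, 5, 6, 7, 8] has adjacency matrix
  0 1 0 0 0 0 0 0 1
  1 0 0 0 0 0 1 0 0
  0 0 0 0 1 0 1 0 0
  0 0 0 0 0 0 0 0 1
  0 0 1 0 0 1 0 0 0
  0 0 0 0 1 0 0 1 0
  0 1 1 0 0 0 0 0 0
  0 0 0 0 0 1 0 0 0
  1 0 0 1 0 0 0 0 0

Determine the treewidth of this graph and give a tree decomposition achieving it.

Treewidth 1.
Bags: B1 = {3, 8}  B2 = {0, 8}  B3 = {0, 1}  B4 = {1, 6}  B5 = {2, 6}  B6 = {2, 4}  B7 = {4, 5}  B8 = {5, 7}
Tree: B1–B2, B2–B3, B3–B4, B4–B5, B5–B6, B6–B7, B7–B8

Every bag has size at most 2, so the width is 2 − 1 = 1 and tw(G) ≤ 1. G has an edge, so its treewidth is at least 1. Therefore the treewidth is 1.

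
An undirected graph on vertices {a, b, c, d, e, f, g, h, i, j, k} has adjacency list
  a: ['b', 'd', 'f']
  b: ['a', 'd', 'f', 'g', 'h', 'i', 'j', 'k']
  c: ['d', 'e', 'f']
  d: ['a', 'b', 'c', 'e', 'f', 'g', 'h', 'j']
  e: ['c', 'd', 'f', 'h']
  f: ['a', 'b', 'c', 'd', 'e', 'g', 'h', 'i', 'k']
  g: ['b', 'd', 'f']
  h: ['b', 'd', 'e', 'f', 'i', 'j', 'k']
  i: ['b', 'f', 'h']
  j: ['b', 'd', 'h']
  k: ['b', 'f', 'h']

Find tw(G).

3

A width-3 tree decomposition is:
Bags: B1 = {b, d, f, h}  B2 = {b, f, h, k}  B3 = {b, d, f, g}  B4 = {d, e, f, h}  B5 = {c, d, e, f}  B6 = {b, d, h, j}  B7 = {b, f, h, i}  B8 = {a, b, d, f}
Tree: B1–B2, B1–B3, B1–B4, B4–B5, B1–B6, B2–B7, B3–B8
Each bag holds 4 vertices, so the decomposition has width 3, which upper-bounds the treewidth. On the other hand G contains the 4-clique {b, d, h, j}. A clique must lie in a single bag of any decomposition, so no decomposition can have width below 3. Hence tw(G) = 3 exactly.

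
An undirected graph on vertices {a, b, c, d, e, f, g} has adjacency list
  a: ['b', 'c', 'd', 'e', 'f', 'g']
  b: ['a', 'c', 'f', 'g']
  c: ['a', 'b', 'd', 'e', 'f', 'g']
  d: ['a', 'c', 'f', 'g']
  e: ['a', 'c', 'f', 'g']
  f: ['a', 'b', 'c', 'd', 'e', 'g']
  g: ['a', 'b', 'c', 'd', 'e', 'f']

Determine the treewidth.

A width-4 tree decomposition is:
Bags: B1 = {a, c, d, f, g}  B2 = {a, c, e, f, g}  B3 = {a, b, c, f, g}
Tree: B1–B2, B1–B3
The largest bag has 5 vertices, giving width 4; this decomposition certifies tw(G) ≤ 4. For the lower bound, the 5 vertices {a, c, d, f, g} are pairwise adjacent, and any tree decomposition puts a clique entirely inside one bag — forcing width ≥ 4. Therefore the treewidth is 4.

4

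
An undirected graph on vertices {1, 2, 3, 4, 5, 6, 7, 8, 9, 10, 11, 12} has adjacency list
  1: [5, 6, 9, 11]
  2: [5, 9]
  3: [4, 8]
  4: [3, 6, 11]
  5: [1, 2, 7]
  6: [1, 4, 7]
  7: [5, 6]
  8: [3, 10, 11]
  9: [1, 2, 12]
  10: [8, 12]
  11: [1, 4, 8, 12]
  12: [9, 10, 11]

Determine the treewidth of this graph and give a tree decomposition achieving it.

Treewidth 3.
Bags: B1 = {2, 5, 6, 7}  B2 = {1, 2, 5, 6}  B3 = {1, 2, 6, 9}  B4 = {1, 4, 6, 9}  B5 = {1, 4, 9, 11}  B6 = {4, 9, 11, 12}  B7 = {3, 4, 11, 12}  B8 = {3, 8, 11, 12}  B9 = {3, 8, 10, 12}
Tree: B1–B2, B2–B3, B3–B4, B4–B5, B5–B6, B6–B7, B7–B8, B8–B9

The largest bag has 4 vertices, giving width 3; this decomposition certifies tw(G) ≤ 3. For the lower bound: the 4 vertex sets {2,5,7}, {6}, {1}, {4,9,11,12} are disjoint, each induces a connected subgraph, and every pair is joined by at least one edge of G. Contracting each set to a single vertex therefore yields K_{4} as a minor, and since treewidth is minor-monotone, tw(G) ≥ tw(K_{4}) = 3. Hence tw(G) = 3 exactly.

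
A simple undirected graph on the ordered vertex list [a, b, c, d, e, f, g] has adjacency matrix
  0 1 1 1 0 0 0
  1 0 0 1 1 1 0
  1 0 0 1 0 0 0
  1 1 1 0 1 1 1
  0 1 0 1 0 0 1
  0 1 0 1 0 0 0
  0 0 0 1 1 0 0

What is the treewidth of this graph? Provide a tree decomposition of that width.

Every bag has size at most 3, so the width is 3 − 1 = 2 and tw(G) ≤ 2. For the lower bound, the 3 vertices {d, e, g} are pairwise adjacent, and any tree decomposition puts a clique entirely inside one bag — forcing width ≥ 2. Combining the bounds, tw(G) = 2.

Treewidth 2.
One optimal decomposition is:
Bags: B1 = {b, d, e}  B2 = {b, d, f}  B3 = {a, b, d}  B4 = {a, c, d}  B5 = {d, e, g}
Tree: B1–B2, B2–B3, B3–B4, B1–B5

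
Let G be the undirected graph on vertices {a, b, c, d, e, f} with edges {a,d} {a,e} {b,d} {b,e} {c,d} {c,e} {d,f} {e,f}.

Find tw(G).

A width-2 tree decomposition is:
Bags: B1 = {d, e, f}  B2 = {b, d, e}  B3 = {c, d, e}  B4 = {a, d, e}
Tree: B1–B2, B2–B3, B3–B4
Every bag has size at most 3, so the width is 3 − 1 = 2 and tw(G) ≤ 2. Since d–f–e–b–d is a cycle in G, G is not acyclic. Forests are exactly the graphs of treewidth ≤ 1, so tw(G) ≥ 2. The upper and lower bounds meet at 2, so that is the treewidth.

2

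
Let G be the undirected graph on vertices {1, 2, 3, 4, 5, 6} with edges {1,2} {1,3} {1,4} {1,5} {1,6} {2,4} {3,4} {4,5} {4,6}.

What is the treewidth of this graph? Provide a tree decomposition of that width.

The largest bag has 3 vertices, giving width 2; this decomposition certifies tw(G) ≤ 2. Conversely, {1, 2, 4} is a clique of size 3, and the vertices of any clique must share a bag in every tree decomposition; so some bag has ≥ 3 vertices and tw(G) ≥ 2. Hence tw(G) = 2 exactly.

Treewidth 2.
Bags: B1 = {1, 4, 5}  B2 = {1, 2, 4}  B3 = {1, 4, 6}  B4 = {1, 3, 4}
Tree: B1–B2, B2–B3, B2–B4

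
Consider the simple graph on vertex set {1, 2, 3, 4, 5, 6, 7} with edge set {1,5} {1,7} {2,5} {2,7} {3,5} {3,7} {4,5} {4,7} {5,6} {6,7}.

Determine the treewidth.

A width-2 tree decomposition is:
Bags: B1 = {1, 5, 7}  B2 = {3, 5, 7}  B3 = {5, 6, 7}  B4 = {4, 5, 7}  B5 = {2, 5, 7}
Tree: B1–B2, B2–B3, B3–B4, B4–B5
The largest bag has 3 vertices, giving width 2; this decomposition certifies tw(G) ≤ 2. The edges 5–1–7–3–5 form a cycle, so G is not a tree and its treewidth is at least 2. Hence tw(G) = 2 exactly.

2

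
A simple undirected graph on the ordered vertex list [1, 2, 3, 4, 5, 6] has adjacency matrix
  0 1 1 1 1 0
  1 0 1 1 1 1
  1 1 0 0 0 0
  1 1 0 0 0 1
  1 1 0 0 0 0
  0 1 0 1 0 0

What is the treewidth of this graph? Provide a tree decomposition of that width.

The largest bag has 3 vertices, giving width 2; this decomposition certifies tw(G) ≤ 2. For the lower bound, the 3 vertices {1, 2, 3} are pairwise adjacent, and any tree decomposition puts a clique entirely inside one bag — forcing width ≥ 2. Hence tw(G) = 2 exactly.

Treewidth 2.
One optimal decomposition is:
Bags: B1 = {1, 2, 4}  B2 = {2, 4, 6}  B3 = {1, 2, 3}  B4 = {1, 2, 5}
Tree: B1–B2, B1–B3, B3–B4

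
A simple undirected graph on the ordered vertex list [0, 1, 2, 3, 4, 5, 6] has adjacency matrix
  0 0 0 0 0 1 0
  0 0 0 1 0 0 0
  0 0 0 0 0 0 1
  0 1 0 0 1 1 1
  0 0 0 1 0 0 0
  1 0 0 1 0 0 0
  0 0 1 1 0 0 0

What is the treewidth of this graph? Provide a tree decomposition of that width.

Treewidth 1.
One such decomposition:
Bags: B1 = {3, 5}  B2 = {1, 3}  B3 = {0, 5}  B4 = {3, 4}  B5 = {3, 6}  B6 = {2, 6}
Tree: B1–B2, B1–B3, B2–B4, B4–B5, B5–B6

The largest bag has 2 vertices, giving width 1; this decomposition certifies tw(G) ≤ 1. Any graph with an edge has treewidth ≥ 1, and G has the edge 3–5. Hence tw(G) = 1 exactly.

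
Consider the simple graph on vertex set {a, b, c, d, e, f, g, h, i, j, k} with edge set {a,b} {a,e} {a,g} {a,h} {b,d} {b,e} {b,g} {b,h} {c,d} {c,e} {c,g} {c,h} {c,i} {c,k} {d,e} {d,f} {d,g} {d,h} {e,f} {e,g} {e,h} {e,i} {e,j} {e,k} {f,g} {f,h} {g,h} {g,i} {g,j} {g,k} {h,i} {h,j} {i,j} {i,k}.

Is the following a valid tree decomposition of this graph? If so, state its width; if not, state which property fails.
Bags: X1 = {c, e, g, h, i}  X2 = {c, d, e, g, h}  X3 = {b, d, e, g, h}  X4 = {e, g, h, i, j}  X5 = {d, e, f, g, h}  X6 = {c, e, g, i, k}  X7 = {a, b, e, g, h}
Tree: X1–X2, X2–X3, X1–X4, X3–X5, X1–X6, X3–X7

Yes; width 4.

Checking the three conditions: (i) the bags cover all of {a, b, c, d, e, f, g, h, i, j, k}; (ii) for each edge, some bag contains both endpoints; (iii) the bags containing any fixed vertex form a subtree. All hold, so the decomposition is valid with width 5 − 1 = 4.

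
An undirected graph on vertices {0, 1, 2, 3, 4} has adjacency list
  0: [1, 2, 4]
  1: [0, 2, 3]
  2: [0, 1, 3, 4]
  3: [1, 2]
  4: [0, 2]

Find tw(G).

2

A width-2 tree decomposition is:
Bags: B1 = {0, 1, 2}  B2 = {1, 2, 3}  B3 = {0, 2, 4}
Tree: B1–B2, B1–B3
Every bag has size at most 3, so the width is 3 − 1 = 2 and tw(G) ≤ 2. Conversely, {0, 1, 2} is a clique of size 3, and the vertices of any clique must share a bag in every tree decomposition; so some bag has ≥ 3 vertices and tw(G) ≥ 2. The upper and lower bounds meet at 2, so that is the treewidth.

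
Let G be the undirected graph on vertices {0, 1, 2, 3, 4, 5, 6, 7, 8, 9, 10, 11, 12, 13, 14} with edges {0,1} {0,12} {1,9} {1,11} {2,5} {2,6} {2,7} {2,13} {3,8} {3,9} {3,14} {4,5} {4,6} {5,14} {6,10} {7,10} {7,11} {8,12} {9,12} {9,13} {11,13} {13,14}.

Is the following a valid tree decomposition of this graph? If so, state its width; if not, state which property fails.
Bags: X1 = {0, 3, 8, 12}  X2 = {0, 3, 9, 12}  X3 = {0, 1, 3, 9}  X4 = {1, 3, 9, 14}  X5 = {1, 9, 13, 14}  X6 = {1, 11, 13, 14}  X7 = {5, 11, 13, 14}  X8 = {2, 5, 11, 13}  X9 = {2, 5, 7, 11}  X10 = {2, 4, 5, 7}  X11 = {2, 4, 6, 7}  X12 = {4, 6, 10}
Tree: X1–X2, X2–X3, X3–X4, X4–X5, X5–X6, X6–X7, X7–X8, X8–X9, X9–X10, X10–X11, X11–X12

A tree decomposition must satisfy three properties: every vertex lies in some bag; for every edge, both endpoints lie together in some bag; and for every vertex, the bags containing it form a connected subtree. Here edge (7,10) lies in no bag, so the decomposition is invalid.

No — edge (7,10) lies in no bag.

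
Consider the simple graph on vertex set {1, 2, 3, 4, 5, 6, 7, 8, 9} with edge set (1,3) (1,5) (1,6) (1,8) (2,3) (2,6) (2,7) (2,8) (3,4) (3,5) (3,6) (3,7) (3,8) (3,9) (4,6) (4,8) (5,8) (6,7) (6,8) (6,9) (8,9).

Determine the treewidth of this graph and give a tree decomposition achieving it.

Treewidth 3.
Bags: B1 = {2, 3, 6, 7}  B2 = {2, 3, 6, 8}  B3 = {1, 3, 6, 8}  B4 = {1, 3, 5, 8}  B5 = {3, 4, 6, 8}  B6 = {3, 6, 8, 9}
Tree: B1–B2, B2–B3, B3–B4, B2–B5, B3–B6

The largest bag has 4 vertices, giving width 3; this decomposition certifies tw(G) ≤ 3. On the other hand G contains the 4-clique {1, 3, 5, 8}. A clique must lie in a single bag of any decomposition, so no decomposition can have width below 3. The upper and lower bounds meet at 3, so that is the treewidth.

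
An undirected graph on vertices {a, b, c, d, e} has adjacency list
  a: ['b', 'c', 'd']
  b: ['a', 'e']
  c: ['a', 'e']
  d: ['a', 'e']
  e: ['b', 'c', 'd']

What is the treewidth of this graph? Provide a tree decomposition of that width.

Treewidth 2.
One optimal decomposition is:
Bags: B1 = {a, b, e}  B2 = {a, d, e}  B3 = {a, c, e}
Tree: B1–B2, B2–B3

Each bag holds 3 vertices, so the decomposition has width 2, which upper-bounds the treewidth. For the lower bound, G contains the cycle b–e–d–a–b, so G is not a forest; only forests have treewidth ≤ 1, hence tw(G) ≥ 2. Hence tw(G) = 2 exactly.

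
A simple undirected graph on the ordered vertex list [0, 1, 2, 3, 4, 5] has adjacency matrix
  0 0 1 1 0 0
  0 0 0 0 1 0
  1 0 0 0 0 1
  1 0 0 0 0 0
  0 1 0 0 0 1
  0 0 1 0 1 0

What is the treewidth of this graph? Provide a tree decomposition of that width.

Treewidth 1.
Bags: B1 = {1, 4}  B2 = {4, 5}  B3 = {2, 5}  B4 = {0, 2}  B5 = {0, 3}
Tree: B1–B2, B2–B3, B3–B4, B4–B5

Every bag has size at most 2, so the width is 2 − 1 = 1 and tw(G) ≤ 1. G has an edge, so its treewidth is at least 1. Hence tw(G) = 1 exactly.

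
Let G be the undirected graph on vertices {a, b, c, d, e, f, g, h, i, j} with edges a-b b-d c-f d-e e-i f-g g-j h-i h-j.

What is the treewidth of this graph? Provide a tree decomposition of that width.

The largest bag has 2 vertices, giving width 1; this decomposition certifies tw(G) ≤ 1. Since G has at least one edge (e.g. c–f), it is not an edgeless graph, so tw(G) ≥ 1. Combining the bounds, tw(G) = 1.

Treewidth 1.
One such decomposition:
Bags: B1 = {c, f}  B2 = {f, g}  B3 = {g, j}  B4 = {h, j}  B5 = {h, i}  B6 = {e, i}  B7 = {d, e}  B8 = {b, d}  B9 = {a, b}
Tree: B1–B2, B2–B3, B3–B4, B4–B5, B5–B6, B6–B7, B7–B8, B8–B9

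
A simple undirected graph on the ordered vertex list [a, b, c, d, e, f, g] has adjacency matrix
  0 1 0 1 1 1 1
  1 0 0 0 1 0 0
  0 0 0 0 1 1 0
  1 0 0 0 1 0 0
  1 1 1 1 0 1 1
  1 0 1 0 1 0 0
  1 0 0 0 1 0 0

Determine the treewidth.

A width-2 tree decomposition is:
Bags: B1 = {a, b, e}  B2 = {a, e, g}  B3 = {a, d, e}  B4 = {a, e, f}  B5 = {c, e, f}
Tree: B1–B2, B2–B3, B1–B4, B4–B5
Each bag holds 3 vertices, so the decomposition has width 2, which upper-bounds the treewidth. Conversely, {c, e, f} is a clique of size 3, and the vertices of any clique must share a bag in every tree decomposition; so some bag has ≥ 3 vertices and tw(G) ≥ 2. Hence tw(G) = 2 exactly.

2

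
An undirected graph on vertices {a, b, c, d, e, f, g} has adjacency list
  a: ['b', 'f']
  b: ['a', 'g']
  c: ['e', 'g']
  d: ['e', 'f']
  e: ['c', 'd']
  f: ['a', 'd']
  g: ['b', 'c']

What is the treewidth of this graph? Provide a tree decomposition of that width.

Each bag holds 3 vertices, so the decomposition has width 2, which upper-bounds the treewidth. The edges e–d–f–a–b–g–c–e form a cycle, so G is not a tree and its treewidth is at least 2. The upper and lower bounds meet at 2, so that is the treewidth.

Treewidth 2.
One such decomposition:
Bags: B1 = {d, e, f}  B2 = {a, e, f}  B3 = {a, b, e}  B4 = {b, e, g}  B5 = {c, e, g}
Tree: B1–B2, B2–B3, B3–B4, B4–B5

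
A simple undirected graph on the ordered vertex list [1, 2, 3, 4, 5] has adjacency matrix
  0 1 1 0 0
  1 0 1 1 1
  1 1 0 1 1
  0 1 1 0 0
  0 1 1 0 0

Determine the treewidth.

2

A width-2 tree decomposition is:
Bags: B1 = {2, 3, 5}  B2 = {2, 3, 4}  B3 = {1, 2, 3}
Tree: B1–B2, B1–B3
Each bag holds 3 vertices, so the decomposition has width 2, which upper-bounds the treewidth. For the lower bound, the 3 vertices {1, 2, 3} are pairwise adjacent, and any tree decomposition puts a clique entirely inside one bag — forcing width ≥ 2. Therefore the treewidth is 2.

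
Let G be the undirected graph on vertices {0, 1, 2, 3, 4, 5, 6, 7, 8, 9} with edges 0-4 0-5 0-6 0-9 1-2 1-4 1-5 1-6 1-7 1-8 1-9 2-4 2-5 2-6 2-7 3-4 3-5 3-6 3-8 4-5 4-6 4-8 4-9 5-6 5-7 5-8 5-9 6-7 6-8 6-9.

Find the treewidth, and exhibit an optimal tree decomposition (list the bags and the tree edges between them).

The largest bag has 5 vertices, giving width 4; this decomposition certifies tw(G) ≤ 4. Conversely, {0, 4, 5, 6, 9} is a clique of size 5, and the vertices of any clique must share a bag in every tree decomposition; so some bag has ≥ 5 vertices and tw(G) ≥ 4. Hence tw(G) = 4 exactly.

Treewidth 4.
Bags: B1 = {1, 4, 5, 6, 8}  B2 = {1, 4, 5, 6, 9}  B3 = {0, 4, 5, 6, 9}  B4 = {1, 2, 4, 5, 6}  B5 = {1, 2, 5, 6, 7}  B6 = {3, 4, 5, 6, 8}
Tree: B1–B2, B2–B3, B2–B4, B4–B5, B1–B6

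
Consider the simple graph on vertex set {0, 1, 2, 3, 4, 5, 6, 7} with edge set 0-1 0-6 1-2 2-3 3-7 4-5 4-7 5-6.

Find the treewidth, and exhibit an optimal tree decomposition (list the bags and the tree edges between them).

Treewidth 2.
Bags: B1 = {3, 4, 7}  B2 = {2, 3, 4}  B3 = {1, 2, 4}  B4 = {0, 1, 4}  B5 = {0, 4, 6}  B6 = {4, 5, 6}
Tree: B1–B2, B2–B3, B3–B4, B4–B5, B5–B6

The largest bag has 3 vertices, giving width 2; this decomposition certifies tw(G) ≤ 2. The edges 4–7–3–2–1–0–6–5–4 form a cycle, so G is not a tree and its treewidth is at least 2. Combining the bounds, tw(G) = 2.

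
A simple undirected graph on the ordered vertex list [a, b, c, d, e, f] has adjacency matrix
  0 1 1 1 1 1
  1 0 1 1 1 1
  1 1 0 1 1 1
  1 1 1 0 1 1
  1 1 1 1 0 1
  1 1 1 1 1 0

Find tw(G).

A width-5 tree decomposition is:
Bags: B1 = {a, b, c, d, e, f}
Tree: (single bag)
A single bag containing all 6 vertices is trivially a valid decomposition of width 5. On the other hand G contains the 6-clique {a, b, c, d, e, f}. A clique must lie in a single bag of any decomposition, so no decomposition can have width below 5. Hence tw(G) = 5 exactly.

5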